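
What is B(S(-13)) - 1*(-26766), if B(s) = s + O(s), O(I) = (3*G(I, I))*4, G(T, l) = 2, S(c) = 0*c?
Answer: 26790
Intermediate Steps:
S(c) = 0
O(I) = 24 (O(I) = (3*2)*4 = 6*4 = 24)
B(s) = 24 + s (B(s) = s + 24 = 24 + s)
B(S(-13)) - 1*(-26766) = (24 + 0) - 1*(-26766) = 24 + 26766 = 26790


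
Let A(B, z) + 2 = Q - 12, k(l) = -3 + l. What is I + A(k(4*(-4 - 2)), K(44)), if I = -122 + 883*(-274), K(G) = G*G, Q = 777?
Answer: -241301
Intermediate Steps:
K(G) = G**2
A(B, z) = 763 (A(B, z) = -2 + (777 - 12) = -2 + 765 = 763)
I = -242064 (I = -122 - 241942 = -242064)
I + A(k(4*(-4 - 2)), K(44)) = -242064 + 763 = -241301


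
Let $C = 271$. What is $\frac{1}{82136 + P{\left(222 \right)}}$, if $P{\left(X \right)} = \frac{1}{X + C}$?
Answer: $\frac{493}{40493049} \approx 1.2175 \cdot 10^{-5}$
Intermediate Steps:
$P{\left(X \right)} = \frac{1}{271 + X}$ ($P{\left(X \right)} = \frac{1}{X + 271} = \frac{1}{271 + X}$)
$\frac{1}{82136 + P{\left(222 \right)}} = \frac{1}{82136 + \frac{1}{271 + 222}} = \frac{1}{82136 + \frac{1}{493}} = \frac{1}{\frac{40493049}{493}} = \frac{493}{40493049}$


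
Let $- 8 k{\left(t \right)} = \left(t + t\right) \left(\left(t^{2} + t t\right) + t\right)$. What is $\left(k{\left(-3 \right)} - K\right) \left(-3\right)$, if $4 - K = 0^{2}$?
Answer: $- \frac{87}{4} \approx -21.75$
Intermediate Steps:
$k{\left(t \right)} = - \frac{t \left(t + 2 t^{2}\right)}{4}$ ($k{\left(t \right)} = - \frac{\left(t + t\right) \left(\left(t^{2} + t t\right) + t\right)}{8} = - \frac{2 t \left(\left(t^{2} + t^{2}\right) + t\right)}{8} = - \frac{2 t \left(2 t^{2} + t\right)}{8} = - \frac{2 t \left(t + 2 t^{2}\right)}{8} = - \frac{t \left(t + 2 t^{2}\right)}{4}$)
$K = 4$ ($K = 4 - 0^{2} = 4 - 0 = 4 + 0 = 4$)
$\left(k{\left(-3 \right)} - K\right) \left(-3\right) = \left(\frac{\left(-3\right)^{2} \left(-1 - -6\right)}{4} - 4\right) \left(-3\right) = \left(\frac{1}{4} \cdot 9 \left(-1 + 6\right) - 4\right) \left(-3\right) = \left(\frac{1}{4} \cdot 9 \cdot 5 - 4\right) \left(-3\right) = \left(\frac{45}{4} - 4\right) \left(-3\right) = \frac{29}{4} \left(-3\right) = - \frac{87}{4}$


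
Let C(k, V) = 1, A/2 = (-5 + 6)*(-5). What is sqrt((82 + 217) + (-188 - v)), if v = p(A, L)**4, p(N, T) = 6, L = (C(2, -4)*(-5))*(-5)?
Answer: I*sqrt(1185) ≈ 34.424*I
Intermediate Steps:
A = -10 (A = 2*((-5 + 6)*(-5)) = 2*(1*(-5)) = 2*(-5) = -10)
L = 25 (L = (1*(-5))*(-5) = -5*(-5) = 25)
v = 1296 (v = 6**4 = 1296)
sqrt((82 + 217) + (-188 - v)) = sqrt((82 + 217) + (-188 - 1*1296)) = sqrt(299 + (-188 - 1296)) = sqrt(299 - 1484) = sqrt(-1185) = I*sqrt(1185)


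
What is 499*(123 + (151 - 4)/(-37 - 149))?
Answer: 3780923/62 ≈ 60983.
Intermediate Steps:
499*(123 + (151 - 4)/(-37 - 149)) = 499*(123 + 147/(-186)) = 499*(123 + 147*(-1/186)) = 499*(123 - 49/62) = 499*(7577/62) = 3780923/62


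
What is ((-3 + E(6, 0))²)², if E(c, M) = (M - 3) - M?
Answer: 1296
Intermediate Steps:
E(c, M) = -3 (E(c, M) = (-3 + M) - M = -3)
((-3 + E(6, 0))²)² = ((-3 - 3)²)² = ((-6)²)² = 36² = 1296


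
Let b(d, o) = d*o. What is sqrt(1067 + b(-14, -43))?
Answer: sqrt(1669) ≈ 40.853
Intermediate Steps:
sqrt(1067 + b(-14, -43)) = sqrt(1067 - 14*(-43)) = sqrt(1067 + 602) = sqrt(1669)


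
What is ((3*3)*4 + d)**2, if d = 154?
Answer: 36100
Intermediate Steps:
((3*3)*4 + d)**2 = ((3*3)*4 + 154)**2 = (9*4 + 154)**2 = (36 + 154)**2 = 190**2 = 36100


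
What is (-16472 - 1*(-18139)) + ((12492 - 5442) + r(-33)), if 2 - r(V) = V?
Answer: 8752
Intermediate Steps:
r(V) = 2 - V
(-16472 - 1*(-18139)) + ((12492 - 5442) + r(-33)) = (-16472 - 1*(-18139)) + ((12492 - 5442) + (2 - 1*(-33))) = (-16472 + 18139) + (7050 + (2 + 33)) = 1667 + (7050 + 35) = 1667 + 7085 = 8752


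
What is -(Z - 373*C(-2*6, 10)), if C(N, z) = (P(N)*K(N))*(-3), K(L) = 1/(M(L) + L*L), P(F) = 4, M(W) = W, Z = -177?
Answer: 1574/11 ≈ 143.09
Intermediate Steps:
K(L) = 1/(L + L²) (K(L) = 1/(L + L*L) = 1/(L + L²))
C(N, z) = -12/(N*(1 + N)) (C(N, z) = (4*(1/(N*(1 + N))))*(-3) = (4/(N*(1 + N)))*(-3) = -12/(N*(1 + N)))
-(Z - 373*C(-2*6, 10)) = -(-177 - (-4476)/(((-2*6))*(1 - 2*6))) = -(-177 - (-4476)/((-12)*(1 - 12))) = -(-177 - (-4476)*(-1)/(12*(-11))) = -(-177 - (-4476)*(-1)*(-1)/(12*11)) = -(-177 - 373*(-1/11)) = -(-177 + 373/11) = -1*(-1574/11) = 1574/11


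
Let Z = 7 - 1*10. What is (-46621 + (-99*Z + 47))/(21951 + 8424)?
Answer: -46277/30375 ≈ -1.5235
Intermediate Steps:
Z = -3 (Z = 7 - 10 = -3)
(-46621 + (-99*Z + 47))/(21951 + 8424) = (-46621 + (-99*(-3) + 47))/(21951 + 8424) = (-46621 + (297 + 47))/30375 = (-46621 + 344)*(1/30375) = -46277*1/30375 = -46277/30375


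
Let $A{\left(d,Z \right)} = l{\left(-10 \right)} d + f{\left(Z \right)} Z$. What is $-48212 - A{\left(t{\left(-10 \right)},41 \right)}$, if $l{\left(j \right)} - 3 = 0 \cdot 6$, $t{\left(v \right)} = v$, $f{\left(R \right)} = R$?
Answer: $-49863$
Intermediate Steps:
$l{\left(j \right)} = 3$ ($l{\left(j \right)} = 3 + 0 \cdot 6 = 3 + 0 = 3$)
$A{\left(d,Z \right)} = Z^{2} + 3 d$ ($A{\left(d,Z \right)} = 3 d + Z Z = 3 d + Z^{2} = Z^{2} + 3 d$)
$-48212 - A{\left(t{\left(-10 \right)},41 \right)} = -48212 - \left(41^{2} + 3 \left(-10\right)\right) = -48212 - \left(1681 - 30\right) = -48212 - 1651 = -49863$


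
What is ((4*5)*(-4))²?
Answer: 6400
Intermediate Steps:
((4*5)*(-4))² = (20*(-4))² = (-80)² = 6400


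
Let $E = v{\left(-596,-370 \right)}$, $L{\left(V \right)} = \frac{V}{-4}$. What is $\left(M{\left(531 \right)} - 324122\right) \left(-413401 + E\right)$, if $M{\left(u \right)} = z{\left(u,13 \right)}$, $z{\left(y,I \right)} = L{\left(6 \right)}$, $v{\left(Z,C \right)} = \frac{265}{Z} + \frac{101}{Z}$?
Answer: $\frac{79859934127207}{596} \approx 1.3399 \cdot 10^{11}$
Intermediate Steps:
$L{\left(V \right)} = - \frac{V}{4}$ ($L{\left(V \right)} = V \left(- \frac{1}{4}\right) = - \frac{V}{4}$)
$v{\left(Z,C \right)} = \frac{366}{Z}$
$E = - \frac{183}{298}$ ($E = \frac{366}{-596} = 366 \left(- \frac{1}{596}\right) = - \frac{183}{298} \approx -0.61409$)
$z{\left(y,I \right)} = - \frac{3}{2}$ ($z{\left(y,I \right)} = \left(- \frac{1}{4}\right) 6 = - \frac{3}{2}$)
$M{\left(u \right)} = - \frac{3}{2}$
$\left(M{\left(531 \right)} - 324122\right) \left(-413401 + E\right) = \left(- \frac{3}{2} - 324122\right) \left(-413401 - \frac{183}{298}\right) = \left(- \frac{648247}{2}\right) \left(- \frac{123193681}{298}\right) = \frac{79859934127207}{596}$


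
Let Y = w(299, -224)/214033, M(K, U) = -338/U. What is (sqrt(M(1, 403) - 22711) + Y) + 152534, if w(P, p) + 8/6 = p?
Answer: 97941928190/642099 + I*sqrt(21826077)/31 ≈ 1.5253e+5 + 150.7*I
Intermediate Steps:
w(P, p) = -4/3 + p
Y = -676/642099 (Y = (-4/3 - 224)/214033 = -676/3*1/214033 = -676/642099 ≈ -0.0010528)
(sqrt(M(1, 403) - 22711) + Y) + 152534 = (sqrt(-338/403 - 22711) - 676/642099) + 152534 = (sqrt(-338*1/403 - 22711) - 676/642099) + 152534 = (sqrt(-26/31 - 22711) - 676/642099) + 152534 = (sqrt(-704067/31) - 676/642099) + 152534 = (I*sqrt(21826077)/31 - 676/642099) + 152534 = (-676/642099 + I*sqrt(21826077)/31) + 152534 = 97941928190/642099 + I*sqrt(21826077)/31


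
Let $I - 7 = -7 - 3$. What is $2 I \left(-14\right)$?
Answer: $84$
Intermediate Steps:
$I = -3$ ($I = 7 - 10 = -3$)
$2 I \left(-14\right) = 2 \left(-3\right) \left(-14\right) = \left(-6\right) \left(-14\right) = 84$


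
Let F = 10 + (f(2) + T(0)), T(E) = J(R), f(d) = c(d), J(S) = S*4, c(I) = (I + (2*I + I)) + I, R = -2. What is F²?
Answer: 144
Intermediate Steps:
c(I) = 5*I (c(I) = (I + 3*I) + I = 4*I + I = 5*I)
J(S) = 4*S
f(d) = 5*d
T(E) = -8 (T(E) = 4*(-2) = -8)
F = 12 (F = 10 + (5*2 - 8) = 10 + (10 - 8) = 10 + 2 = 12)
F² = 12² = 144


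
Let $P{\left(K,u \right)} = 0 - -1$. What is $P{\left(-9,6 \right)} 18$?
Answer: $18$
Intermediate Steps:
$P{\left(K,u \right)} = 1$ ($P{\left(K,u \right)} = 0 + 1 = 1$)
$P{\left(-9,6 \right)} 18 = 1 \cdot 18 = 18$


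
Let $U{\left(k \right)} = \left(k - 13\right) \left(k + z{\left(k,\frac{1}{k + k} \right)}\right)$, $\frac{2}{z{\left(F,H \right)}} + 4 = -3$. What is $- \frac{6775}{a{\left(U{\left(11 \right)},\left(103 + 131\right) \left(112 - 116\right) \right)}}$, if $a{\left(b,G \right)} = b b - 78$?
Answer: $- \frac{331975}{18678} \approx -17.774$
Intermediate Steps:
$z{\left(F,H \right)} = - \frac{2}{7}$ ($z{\left(F,H \right)} = \frac{2}{-4 - 3} = \frac{2}{-7} = 2 \left(- \frac{1}{7}\right) = - \frac{2}{7}$)
$U{\left(k \right)} = \left(-13 + k\right) \left(- \frac{2}{7} + k\right)$ ($U{\left(k \right)} = \left(k - 13\right) \left(k - \frac{2}{7}\right) = \left(-13 + k\right) \left(- \frac{2}{7} + k\right)$)
$a{\left(b,G \right)} = -78 + b^{2}$ ($a{\left(b,G \right)} = b^{2} - 78 = -78 + b^{2}$)
$- \frac{6775}{a{\left(U{\left(11 \right)},\left(103 + 131\right) \left(112 - 116\right) \right)}} = - \frac{6775}{-78 + \left(\frac{26}{7} + 11^{2} - \frac{1023}{7}\right)^{2}} = - \frac{6775}{-78 + \left(\frac{26}{7} + 121 - \frac{1023}{7}\right)^{2}} = - \frac{6775}{-78 + \left(- \frac{150}{7}\right)^{2}} = - \frac{6775}{-78 + \frac{22500}{49}} = - \frac{6775}{\frac{18678}{49}} = \left(-6775\right) \frac{49}{18678} = - \frac{331975}{18678}$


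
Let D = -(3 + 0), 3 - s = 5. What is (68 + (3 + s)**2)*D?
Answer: -207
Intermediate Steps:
s = -2 (s = 3 - 1*5 = 3 - 5 = -2)
D = -3 (D = -1*3 = -3)
(68 + (3 + s)**2)*D = (68 + (3 - 2)**2)*(-3) = (68 + 1**2)*(-3) = (68 + 1)*(-3) = 69*(-3) = -207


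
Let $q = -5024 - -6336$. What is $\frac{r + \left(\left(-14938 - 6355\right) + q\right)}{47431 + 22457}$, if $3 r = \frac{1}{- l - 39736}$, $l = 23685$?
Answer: $- \frac{950411251}{3324275136} \approx -0.2859$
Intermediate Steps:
$q = 1312$ ($q = -5024 + 6336 = 1312$)
$r = - \frac{1}{190263}$ ($r = \frac{1}{3 \left(\left(-1\right) 23685 - 39736\right)} = \frac{1}{3 \left(-23685 - 39736\right)} = \frac{1}{3 \left(-63421\right)} = \frac{1}{3} \left(- \frac{1}{63421}\right) = - \frac{1}{190263} \approx -5.2559 \cdot 10^{-6}$)
$\frac{r + \left(\left(-14938 - 6355\right) + q\right)}{47431 + 22457} = \frac{- \frac{1}{190263} + \left(\left(-14938 - 6355\right) + 1312\right)}{47431 + 22457} = \frac{- \frac{1}{190263} + \left(-21293 + 1312\right)}{69888} = \left(- \frac{1}{190263} - 19981\right) \frac{1}{69888} = \left(- \frac{3801645004}{190263}\right) \frac{1}{69888} = - \frac{950411251}{3324275136}$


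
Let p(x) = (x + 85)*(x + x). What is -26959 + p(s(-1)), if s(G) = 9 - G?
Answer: -25059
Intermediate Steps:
p(x) = 2*x*(85 + x) (p(x) = (85 + x)*(2*x) = 2*x*(85 + x))
-26959 + p(s(-1)) = -26959 + 2*(9 - 1*(-1))*(85 + (9 - 1*(-1))) = -26959 + 2*(9 + 1)*(85 + (9 + 1)) = -26959 + 2*10*(85 + 10) = -26959 + 2*10*95 = -26959 + 1900 = -25059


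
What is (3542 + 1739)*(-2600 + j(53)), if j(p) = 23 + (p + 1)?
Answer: -13323963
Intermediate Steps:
j(p) = 24 + p (j(p) = 23 + (1 + p) = 24 + p)
(3542 + 1739)*(-2600 + j(53)) = (3542 + 1739)*(-2600 + (24 + 53)) = 5281*(-2600 + 77) = 5281*(-2523) = -13323963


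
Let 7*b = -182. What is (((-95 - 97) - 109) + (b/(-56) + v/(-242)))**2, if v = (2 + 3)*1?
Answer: 1036904341225/11478544 ≈ 90334.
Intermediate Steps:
b = -26 (b = (1/7)*(-182) = -26)
v = 5 (v = 5*1 = 5)
(((-95 - 97) - 109) + (b/(-56) + v/(-242)))**2 = (((-95 - 97) - 109) + (-26/(-56) + 5/(-242)))**2 = ((-192 - 109) + (-26*(-1/56) + 5*(-1/242)))**2 = (-301 + (13/28 - 5/242))**2 = (-301 + 1503/3388)**2 = (-1018285/3388)**2 = 1036904341225/11478544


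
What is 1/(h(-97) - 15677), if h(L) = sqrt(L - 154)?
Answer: -15677/245768580 - I*sqrt(251)/245768580 ≈ -6.3788e-5 - 6.4463e-8*I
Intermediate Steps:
h(L) = sqrt(-154 + L)
1/(h(-97) - 15677) = 1/(sqrt(-154 - 97) - 15677) = 1/(sqrt(-251) - 15677) = 1/(I*sqrt(251) - 15677) = 1/(-15677 + I*sqrt(251))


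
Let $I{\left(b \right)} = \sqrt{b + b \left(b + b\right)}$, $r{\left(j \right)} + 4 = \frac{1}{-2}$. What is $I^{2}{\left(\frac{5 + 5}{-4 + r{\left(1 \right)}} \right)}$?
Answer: $\frac{460}{289} \approx 1.5917$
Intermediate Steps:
$r{\left(j \right)} = - \frac{9}{2}$ ($r{\left(j \right)} = -4 + \frac{1}{-2} = -4 - \frac{1}{2} = - \frac{9}{2}$)
$I{\left(b \right)} = \sqrt{b + 2 b^{2}}$ ($I{\left(b \right)} = \sqrt{b + b 2 b} = \sqrt{b + 2 b^{2}}$)
$I^{2}{\left(\frac{5 + 5}{-4 + r{\left(1 \right)}} \right)} = \left(\sqrt{\frac{5 + 5}{-4 - \frac{9}{2}} \left(1 + 2 \frac{5 + 5}{-4 - \frac{9}{2}}\right)}\right)^{2} = \left(\sqrt{\frac{10}{- \frac{17}{2}} \left(1 + 2 \frac{10}{- \frac{17}{2}}\right)}\right)^{2} = \left(\sqrt{10 \left(- \frac{2}{17}\right) \left(1 + 2 \cdot 10 \left(- \frac{2}{17}\right)\right)}\right)^{2} = \left(\sqrt{- \frac{20 \left(1 + 2 \left(- \frac{20}{17}\right)\right)}{17}}\right)^{2} = \left(\sqrt{- \frac{20 \left(1 - \frac{40}{17}\right)}{17}}\right)^{2} = \left(\sqrt{\left(- \frac{20}{17}\right) \left(- \frac{23}{17}\right)}\right)^{2} = \left(\sqrt{\frac{460}{289}}\right)^{2} = \left(\frac{2 \sqrt{115}}{17}\right)^{2} = \frac{460}{289}$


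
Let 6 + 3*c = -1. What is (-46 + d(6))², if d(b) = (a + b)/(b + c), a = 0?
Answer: 238144/121 ≈ 1968.1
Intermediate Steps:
c = -7/3 (c = -2 + (⅓)*(-1) = -2 - ⅓ = -7/3 ≈ -2.3333)
d(b) = b/(-7/3 + b) (d(b) = (0 + b)/(b - 7/3) = b/(-7/3 + b))
(-46 + d(6))² = (-46 + 3*6/(-7 + 3*6))² = (-46 + 3*6/(-7 + 18))² = (-46 + 3*6/11)² = (-46 + 3*6*(1/11))² = (-46 + 18/11)² = (-488/11)² = 238144/121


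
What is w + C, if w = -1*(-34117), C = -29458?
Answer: 4659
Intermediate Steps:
w = 34117
w + C = 34117 - 29458 = 4659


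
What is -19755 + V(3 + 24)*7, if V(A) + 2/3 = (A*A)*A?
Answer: 354064/3 ≈ 1.1802e+5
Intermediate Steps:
V(A) = -⅔ + A³ (V(A) = -⅔ + (A*A)*A = -⅔ + A²*A = -⅔ + A³)
-19755 + V(3 + 24)*7 = -19755 + (-⅔ + (3 + 24)³)*7 = -19755 + (-⅔ + 27³)*7 = -19755 + (-⅔ + 19683)*7 = -19755 + (59047/3)*7 = -19755 + 413329/3 = 354064/3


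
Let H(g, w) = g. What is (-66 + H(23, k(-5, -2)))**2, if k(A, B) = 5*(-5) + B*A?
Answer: 1849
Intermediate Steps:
k(A, B) = -25 + A*B
(-66 + H(23, k(-5, -2)))**2 = (-66 + 23)**2 = (-43)**2 = 1849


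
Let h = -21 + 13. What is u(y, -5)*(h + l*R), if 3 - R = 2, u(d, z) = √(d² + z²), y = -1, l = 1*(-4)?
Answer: -12*√26 ≈ -61.188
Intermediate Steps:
l = -4
h = -8
R = 1 (R = 3 - 1*2 = 3 - 2 = 1)
u(y, -5)*(h + l*R) = √((-1)² + (-5)²)*(-8 - 4*1) = √(1 + 25)*(-8 - 4) = √26*(-12) = -12*√26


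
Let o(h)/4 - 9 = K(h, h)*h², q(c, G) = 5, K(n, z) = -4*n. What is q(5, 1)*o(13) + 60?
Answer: -175520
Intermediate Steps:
o(h) = 36 - 16*h³ (o(h) = 36 + 4*((-4*h)*h²) = 36 + 4*(-4*h³) = 36 - 16*h³)
q(5, 1)*o(13) + 60 = 5*(36 - 16*13³) + 60 = 5*(36 - 16*2197) + 60 = 5*(36 - 35152) + 60 = 5*(-35116) + 60 = -175580 + 60 = -175520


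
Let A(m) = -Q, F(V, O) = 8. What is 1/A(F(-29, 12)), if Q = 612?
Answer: -1/612 ≈ -0.0016340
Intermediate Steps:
A(m) = -612 (A(m) = -1*612 = -612)
1/A(F(-29, 12)) = 1/(-612) = -1/612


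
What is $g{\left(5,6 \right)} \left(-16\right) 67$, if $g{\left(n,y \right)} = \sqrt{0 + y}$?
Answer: $- 1072 \sqrt{6} \approx -2625.9$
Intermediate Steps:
$g{\left(n,y \right)} = \sqrt{y}$
$g{\left(5,6 \right)} \left(-16\right) 67 = \sqrt{6} \left(-16\right) 67 = - 16 \sqrt{6} \cdot 67 = - 1072 \sqrt{6}$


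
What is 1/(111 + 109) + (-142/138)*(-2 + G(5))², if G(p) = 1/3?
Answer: -389879/136620 ≈ -2.8537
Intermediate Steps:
G(p) = ⅓
1/(111 + 109) + (-142/138)*(-2 + G(5))² = 1/(111 + 109) + (-142/138)*(-2 + ⅓)² = 1/220 + (-142*1/138)*(-5/3)² = 1/220 - 71/69*25/9 = 1/220 - 1775/621 = -389879/136620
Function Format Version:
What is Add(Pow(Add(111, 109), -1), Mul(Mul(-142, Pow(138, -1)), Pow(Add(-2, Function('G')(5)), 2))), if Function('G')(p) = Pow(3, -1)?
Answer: Rational(-389879, 136620) ≈ -2.8537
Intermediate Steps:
Function('G')(p) = Rational(1, 3)
Add(Pow(Add(111, 109), -1), Mul(Mul(-142, Pow(138, -1)), Pow(Add(-2, Function('G')(5)), 2))) = Add(Pow(Add(111, 109), -1), Mul(Mul(-142, Pow(138, -1)), Pow(Add(-2, Rational(1, 3)), 2))) = Add(Pow(220, -1), Mul(Mul(-142, Rational(1, 138)), Pow(Rational(-5, 3), 2))) = Add(Rational(1, 220), Mul(Rational(-71, 69), Rational(25, 9))) = Add(Rational(1, 220), Rational(-1775, 621)) = Rational(-389879, 136620)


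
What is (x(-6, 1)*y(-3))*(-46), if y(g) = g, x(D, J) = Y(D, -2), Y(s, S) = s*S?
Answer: 1656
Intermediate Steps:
Y(s, S) = S*s
x(D, J) = -2*D
(x(-6, 1)*y(-3))*(-46) = (-2*(-6)*(-3))*(-46) = (12*(-3))*(-46) = -36*(-46) = 1656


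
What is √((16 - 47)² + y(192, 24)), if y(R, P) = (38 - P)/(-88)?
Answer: √465047/22 ≈ 30.997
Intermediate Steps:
y(R, P) = -19/44 + P/88 (y(R, P) = (38 - P)*(-1/88) = -19/44 + P/88)
√((16 - 47)² + y(192, 24)) = √((16 - 47)² + (-19/44 + (1/88)*24)) = √((-31)² + (-19/44 + 3/11)) = √(961 - 7/44) = √(42277/44) = √465047/22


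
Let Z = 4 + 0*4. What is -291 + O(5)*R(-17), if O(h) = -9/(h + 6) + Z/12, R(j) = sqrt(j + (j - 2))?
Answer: -291 - 32*I/11 ≈ -291.0 - 2.9091*I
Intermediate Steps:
Z = 4 (Z = 4 + 0 = 4)
R(j) = sqrt(-2 + 2*j) (R(j) = sqrt(j + (-2 + j)) = sqrt(-2 + 2*j))
O(h) = 1/3 - 9/(6 + h) (O(h) = -9/(h + 6) + 4/12 = -9/(6 + h) + 4*(1/12) = -9/(6 + h) + 1/3 = 1/3 - 9/(6 + h))
-291 + O(5)*R(-17) = -291 + ((-21 + 5)/(3*(6 + 5)))*sqrt(-2 + 2*(-17)) = -291 + ((1/3)*(-16)/11)*sqrt(-2 - 34) = -291 + ((1/3)*(1/11)*(-16))*sqrt(-36) = -291 - 32*I/11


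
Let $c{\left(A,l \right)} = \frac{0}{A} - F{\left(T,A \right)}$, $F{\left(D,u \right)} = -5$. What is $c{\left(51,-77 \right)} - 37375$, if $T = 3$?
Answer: $-37370$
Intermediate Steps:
$c{\left(A,l \right)} = 5$ ($c{\left(A,l \right)} = \frac{0}{A} - -5 = 0 + 5 = 5$)
$c{\left(51,-77 \right)} - 37375 = 5 - 37375 = -37370$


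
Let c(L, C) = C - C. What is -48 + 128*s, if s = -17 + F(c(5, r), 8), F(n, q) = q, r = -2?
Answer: -1200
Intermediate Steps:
c(L, C) = 0
s = -9 (s = -17 + 8 = -9)
-48 + 128*s = -48 + 128*(-9) = -48 - 1152 = -1200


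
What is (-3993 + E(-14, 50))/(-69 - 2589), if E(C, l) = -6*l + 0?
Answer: 1431/886 ≈ 1.6151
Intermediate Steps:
E(C, l) = -6*l
(-3993 + E(-14, 50))/(-69 - 2589) = (-3993 - 6*50)/(-69 - 2589) = (-3993 - 300)/(-2658) = -4293*(-1/2658) = 1431/886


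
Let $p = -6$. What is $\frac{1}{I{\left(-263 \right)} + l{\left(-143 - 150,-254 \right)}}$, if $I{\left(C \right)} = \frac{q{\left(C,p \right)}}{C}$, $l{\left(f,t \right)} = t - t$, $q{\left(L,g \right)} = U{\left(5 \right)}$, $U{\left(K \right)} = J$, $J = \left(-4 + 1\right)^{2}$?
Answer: $- \frac{263}{9} \approx -29.222$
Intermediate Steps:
$J = 9$ ($J = \left(-3\right)^{2} = 9$)
$U{\left(K \right)} = 9$
$q{\left(L,g \right)} = 9$
$l{\left(f,t \right)} = 0$
$I{\left(C \right)} = \frac{9}{C}$
$\frac{1}{I{\left(-263 \right)} + l{\left(-143 - 150,-254 \right)}} = \frac{1}{\frac{9}{-263} + 0} = \frac{1}{9 \left(- \frac{1}{263}\right) + 0} = \frac{1}{- \frac{9}{263} + 0} = \frac{1}{- \frac{9}{263}} = - \frac{263}{9}$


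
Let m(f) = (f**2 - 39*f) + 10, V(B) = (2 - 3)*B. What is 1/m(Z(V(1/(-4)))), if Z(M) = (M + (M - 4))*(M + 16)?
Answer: 64/349625 ≈ 0.00018305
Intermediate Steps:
V(B) = -B
Z(M) = (-4 + 2*M)*(16 + M) (Z(M) = (M + (-4 + M))*(16 + M) = (-4 + 2*M)*(16 + M))
m(f) = 10 + f**2 - 39*f
1/m(Z(V(1/(-4)))) = 1/(10 + (-64 + 2*(-1/(-4))**2 + 28*(-1/(-4)))**2 - 39*(-64 + 2*(-1/(-4))**2 + 28*(-1/(-4)))) = 1/(10 + (-64 + 2*(-1*(-1/4))**2 + 28*(-1*(-1/4)))**2 - 39*(-64 + 2*(-1*(-1/4))**2 + 28*(-1*(-1/4)))) = 1/(10 + (-64 + 2*(1/4)**2 + 28*(1/4))**2 - 39*(-64 + 2*(1/4)**2 + 28*(1/4))) = 1/(10 + (-64 + 2*(1/16) + 7)**2 - 39*(-64 + 2*(1/16) + 7)) = 1/(10 + (-64 + 1/8 + 7)**2 - 39*(-64 + 1/8 + 7)) = 1/(10 + (-455/8)**2 - 39*(-455/8)) = 1/(10 + 207025/64 + 17745/8) = 1/(349625/64) = 64/349625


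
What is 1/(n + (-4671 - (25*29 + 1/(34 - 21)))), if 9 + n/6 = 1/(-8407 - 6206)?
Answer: -63323/345115247 ≈ -0.00018348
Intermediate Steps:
n = -263036/4871 (n = -54 + 6/(-8407 - 6206) = -54 + 6/(-14613) = -54 + 6*(-1/14613) = -54 - 2/4871 = -263036/4871 ≈ -54.000)
1/(n + (-4671 - (25*29 + 1/(34 - 21)))) = 1/(-263036/4871 + (-4671 - (25*29 + 1/(34 - 21)))) = 1/(-263036/4871 + (-4671 - (725 + 1/13))) = 1/(-263036/4871 + (-4671 - 1*9426/13)) = 1/(-263036/4871 + (-4671 - 9426/13)) = 1/(-263036/4871 - 70149/13) = 1/(-345115247/63323) = -63323/345115247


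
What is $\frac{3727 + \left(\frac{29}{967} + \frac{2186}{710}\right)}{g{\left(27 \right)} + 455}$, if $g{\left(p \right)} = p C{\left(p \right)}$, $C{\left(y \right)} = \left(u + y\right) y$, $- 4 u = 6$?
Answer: $\frac{2560980842}{13075382365} \approx 0.19586$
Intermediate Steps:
$u = - \frac{3}{2}$ ($u = \left(- \frac{1}{4}\right) 6 = - \frac{3}{2} \approx -1.5$)
$C{\left(y \right)} = y \left(- \frac{3}{2} + y\right)$ ($C{\left(y \right)} = \left(- \frac{3}{2} + y\right) y = y \left(- \frac{3}{2} + y\right)$)
$g{\left(p \right)} = \frac{p^{2} \left(-3 + 2 p\right)}{2}$ ($g{\left(p \right)} = p \frac{p \left(-3 + 2 p\right)}{2} = \frac{p^{2} \left(-3 + 2 p\right)}{2}$)
$\frac{3727 + \left(\frac{29}{967} + \frac{2186}{710}\right)}{g{\left(27 \right)} + 455} = \frac{3727 + \left(\frac{29}{967} + \frac{2186}{710}\right)}{27^{2} \left(- \frac{3}{2} + 27\right) + 455} = \frac{3727 + \left(29 \cdot \frac{1}{967} + 2186 \cdot \frac{1}{710}\right)}{729 \cdot \frac{51}{2} + 455} = \frac{3727 + \left(\frac{29}{967} + \frac{1093}{355}\right)}{\frac{37179}{2} + 455} = \frac{3727 + \frac{1067226}{343285}}{\frac{38089}{2}} = \frac{1280490421}{343285} \cdot \frac{2}{38089} = \frac{2560980842}{13075382365}$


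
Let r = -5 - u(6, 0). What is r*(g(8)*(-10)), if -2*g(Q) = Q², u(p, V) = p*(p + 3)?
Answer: -18880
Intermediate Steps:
u(p, V) = p*(3 + p)
g(Q) = -Q²/2
r = -59 (r = -5 - 6*(3 + 6) = -5 - 6*9 = -5 - 1*54 = -5 - 54 = -59)
r*(g(8)*(-10)) = -59*(-½*8²)*(-10) = -59*(-½*64)*(-10) = -(-1888)*(-10) = -59*320 = -18880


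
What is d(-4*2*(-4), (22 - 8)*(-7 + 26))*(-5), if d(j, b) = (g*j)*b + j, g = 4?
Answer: -170400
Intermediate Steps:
d(j, b) = j + 4*b*j (d(j, b) = (4*j)*b + j = 4*b*j + j = j + 4*b*j)
d(-4*2*(-4), (22 - 8)*(-7 + 26))*(-5) = ((-4*2*(-4))*(1 + 4*((22 - 8)*(-7 + 26))))*(-5) = ((-8*(-4))*(1 + 4*(14*19)))*(-5) = (32*(1 + 4*266))*(-5) = (32*(1 + 1064))*(-5) = (32*1065)*(-5) = 34080*(-5) = -170400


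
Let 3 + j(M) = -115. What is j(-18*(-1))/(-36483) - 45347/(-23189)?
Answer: 1657130903/846004287 ≈ 1.9588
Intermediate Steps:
j(M) = -118 (j(M) = -3 - 115 = -118)
j(-18*(-1))/(-36483) - 45347/(-23189) = -118/(-36483) - 45347/(-23189) = -118*(-1/36483) - 45347*(-1/23189) = 118/36483 + 45347/23189 = 1657130903/846004287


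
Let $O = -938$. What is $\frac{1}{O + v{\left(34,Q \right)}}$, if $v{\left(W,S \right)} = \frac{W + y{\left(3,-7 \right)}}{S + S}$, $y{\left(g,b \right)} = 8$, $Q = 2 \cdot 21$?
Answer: $- \frac{2}{1875} \approx -0.0010667$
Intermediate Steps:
$Q = 42$
$v{\left(W,S \right)} = \frac{8 + W}{2 S}$ ($v{\left(W,S \right)} = \frac{W + 8}{S + S} = \frac{8 + W}{2 S}$)
$\frac{1}{O + v{\left(34,Q \right)}} = \frac{1}{-938 + \frac{8 + 34}{2 \cdot 42}} = \frac{1}{-938 + \frac{1}{2} \cdot \frac{1}{42} \cdot 42} = \frac{1}{-938 + \frac{1}{2}} = \frac{1}{- \frac{1875}{2}} = - \frac{2}{1875}$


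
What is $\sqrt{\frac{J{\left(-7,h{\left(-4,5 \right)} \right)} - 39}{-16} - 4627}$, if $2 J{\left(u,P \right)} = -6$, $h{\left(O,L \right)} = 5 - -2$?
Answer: $\frac{7 i \sqrt{1510}}{4} \approx 68.003 i$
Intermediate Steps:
$h{\left(O,L \right)} = 7$ ($h{\left(O,L \right)} = 5 + 2 = 7$)
$J{\left(u,P \right)} = -3$ ($J{\left(u,P \right)} = \frac{1}{2} \left(-6\right) = -3$)
$\sqrt{\frac{J{\left(-7,h{\left(-4,5 \right)} \right)} - 39}{-16} - 4627} = \sqrt{\frac{-3 - 39}{-16} - 4627} = \sqrt{\left(- \frac{1}{16}\right) \left(-42\right) - 4627} = \sqrt{\frac{21}{8} - 4627} = \sqrt{- \frac{36995}{8}} = \frac{7 i \sqrt{1510}}{4}$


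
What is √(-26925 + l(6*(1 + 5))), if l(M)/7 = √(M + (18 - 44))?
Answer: √(-26925 + 7*√10) ≈ 164.02*I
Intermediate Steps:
l(M) = 7*√(-26 + M) (l(M) = 7*√(M + (18 - 44)) = 7*√(M - 26) = 7*√(-26 + M))
√(-26925 + l(6*(1 + 5))) = √(-26925 + 7*√(-26 + 6*(1 + 5))) = √(-26925 + 7*√(-26 + 6*6)) = √(-26925 + 7*√(-26 + 36)) = √(-26925 + 7*√10)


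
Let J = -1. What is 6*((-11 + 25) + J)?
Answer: 78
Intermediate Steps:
6*((-11 + 25) + J) = 6*((-11 + 25) - 1) = 6*(14 - 1) = 6*13 = 78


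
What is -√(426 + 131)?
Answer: -√557 ≈ -23.601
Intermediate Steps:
-√(426 + 131) = -√557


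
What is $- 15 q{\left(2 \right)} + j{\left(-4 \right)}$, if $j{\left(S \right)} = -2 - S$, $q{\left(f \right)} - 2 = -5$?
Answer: $47$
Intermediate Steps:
$q{\left(f \right)} = -3$ ($q{\left(f \right)} = 2 - 5 = -3$)
$- 15 q{\left(2 \right)} + j{\left(-4 \right)} = \left(-15\right) \left(-3\right) - -2 = 45 + \left(-2 + 4\right) = 45 + 2 = 47$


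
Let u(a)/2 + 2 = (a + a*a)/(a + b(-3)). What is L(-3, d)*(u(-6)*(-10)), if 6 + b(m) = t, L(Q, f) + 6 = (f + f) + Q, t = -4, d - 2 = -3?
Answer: -1705/2 ≈ -852.50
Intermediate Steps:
d = -1 (d = 2 - 3 = -1)
L(Q, f) = -6 + Q + 2*f (L(Q, f) = -6 + ((f + f) + Q) = -6 + (2*f + Q) = -6 + (Q + 2*f) = -6 + Q + 2*f)
b(m) = -10 (b(m) = -6 - 4 = -10)
u(a) = -4 + 2*(a + a**2)/(-10 + a) (u(a) = -4 + 2*((a + a*a)/(a - 10)) = -4 + 2*((a + a**2)/(-10 + a)) = -4 + 2*(a + a**2)/(-10 + a))
L(-3, d)*(u(-6)*(-10)) = (-6 - 3 + 2*(-1))*((2*(20 + (-6)**2 - 1*(-6))/(-10 - 6))*(-10)) = (-6 - 3 - 2)*((2*(20 + 36 + 6)/(-16))*(-10)) = -11*2*(-1/16)*62*(-10) = -(-341)*(-10)/4 = -11*155/2 = -1705/2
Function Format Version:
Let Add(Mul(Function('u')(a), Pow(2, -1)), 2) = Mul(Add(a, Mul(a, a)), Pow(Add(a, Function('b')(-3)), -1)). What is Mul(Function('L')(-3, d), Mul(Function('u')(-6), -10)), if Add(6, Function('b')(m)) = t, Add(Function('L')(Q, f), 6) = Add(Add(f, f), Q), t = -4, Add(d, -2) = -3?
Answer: Rational(-1705, 2) ≈ -852.50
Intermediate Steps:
d = -1 (d = Add(2, -3) = -1)
Function('L')(Q, f) = Add(-6, Q, Mul(2, f)) (Function('L')(Q, f) = Add(-6, Add(Add(f, f), Q)) = Add(-6, Add(Mul(2, f), Q)) = Add(-6, Add(Q, Mul(2, f))) = Add(-6, Q, Mul(2, f)))
Function('b')(m) = -10 (Function('b')(m) = Add(-6, -4) = -10)
Function('u')(a) = Add(-4, Mul(2, Pow(Add(-10, a), -1), Add(a, Pow(a, 2)))) (Function('u')(a) = Add(-4, Mul(2, Mul(Add(a, Mul(a, a)), Pow(Add(a, -10), -1)))) = Add(-4, Mul(2, Mul(Add(a, Pow(a, 2)), Pow(Add(-10, a), -1)))) = Add(-4, Mul(2, Mul(Pow(Add(-10, a), -1), Add(a, Pow(a, 2))))) = Add(-4, Mul(2, Pow(Add(-10, a), -1), Add(a, Pow(a, 2)))))
Mul(Function('L')(-3, d), Mul(Function('u')(-6), -10)) = Mul(Add(-6, -3, Mul(2, -1)), Mul(Mul(2, Pow(Add(-10, -6), -1), Add(20, Pow(-6, 2), Mul(-1, -6))), -10)) = Mul(Add(-6, -3, -2), Mul(Mul(2, Pow(-16, -1), Add(20, 36, 6)), -10)) = Mul(-11, Mul(Mul(2, Rational(-1, 16), 62), -10)) = Mul(-11, Mul(Rational(-31, 4), -10)) = Mul(-11, Rational(155, 2)) = Rational(-1705, 2)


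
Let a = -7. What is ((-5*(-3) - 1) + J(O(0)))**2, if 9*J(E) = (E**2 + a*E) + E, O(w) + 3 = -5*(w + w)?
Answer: 289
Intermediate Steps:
O(w) = -3 - 10*w (O(w) = -3 - 5*(w + w) = -3 - 10*w)
J(E) = -2*E/3 + E**2/9 (J(E) = ((E**2 - 7*E) + E)/9 = (E**2 - 6*E)/9 = -2*E/3 + E**2/9)
((-5*(-3) - 1) + J(O(0)))**2 = ((-5*(-3) - 1) + (-3 - 10*0)*(-6 + (-3 - 10*0))/9)**2 = ((15 - 1) + (-3 + 0)*(-6 + (-3 + 0))/9)**2 = (14 + (1/9)*(-3)*(-6 - 3))**2 = (14 + (1/9)*(-3)*(-9))**2 = (14 + 3)**2 = 17**2 = 289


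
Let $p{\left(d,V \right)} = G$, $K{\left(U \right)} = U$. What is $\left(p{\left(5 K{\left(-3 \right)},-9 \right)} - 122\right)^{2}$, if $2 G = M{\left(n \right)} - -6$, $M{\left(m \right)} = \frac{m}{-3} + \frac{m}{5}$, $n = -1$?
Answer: $\frac{3182656}{225} \approx 14145.0$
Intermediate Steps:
$M{\left(m \right)} = - \frac{2 m}{15}$ ($M{\left(m \right)} = m \left(- \frac{1}{3}\right) + m \frac{1}{5} = - \frac{m}{3} + \frac{m}{5} = - \frac{2 m}{15}$)
$G = \frac{46}{15}$ ($G = \frac{\left(- \frac{2}{15}\right) \left(-1\right) - -6}{2} = \frac{\frac{2}{15} + 6}{2} = \frac{1}{2} \cdot \frac{92}{15} = \frac{46}{15} \approx 3.0667$)
$p{\left(d,V \right)} = \frac{46}{15}$
$\left(p{\left(5 K{\left(-3 \right)},-9 \right)} - 122\right)^{2} = \left(\frac{46}{15} - 122\right)^{2} = \left(- \frac{1784}{15}\right)^{2} = \frac{3182656}{225}$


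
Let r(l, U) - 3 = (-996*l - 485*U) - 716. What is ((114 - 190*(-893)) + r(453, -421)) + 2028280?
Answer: 1950348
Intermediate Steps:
r(l, U) = -713 - 996*l - 485*U (r(l, U) = 3 + ((-996*l - 485*U) - 716) = 3 + (-716 - 996*l - 485*U) = -713 - 996*l - 485*U)
((114 - 190*(-893)) + r(453, -421)) + 2028280 = ((114 - 190*(-893)) + (-713 - 996*453 - 485*(-421))) + 2028280 = ((114 + 169670) + (-713 - 451188 + 204185)) + 2028280 = (169784 - 247716) + 2028280 = -77932 + 2028280 = 1950348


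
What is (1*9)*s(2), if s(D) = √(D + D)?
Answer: 18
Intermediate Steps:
s(D) = √2*√D (s(D) = √(2*D) = √2*√D)
(1*9)*s(2) = (1*9)*(√2*√2) = 9*2 = 18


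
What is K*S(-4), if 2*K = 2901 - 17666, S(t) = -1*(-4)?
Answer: -29530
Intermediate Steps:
S(t) = 4
K = -14765/2 (K = (2901 - 17666)/2 = (½)*(-14765) = -14765/2 ≈ -7382.5)
K*S(-4) = -14765/2*4 = -29530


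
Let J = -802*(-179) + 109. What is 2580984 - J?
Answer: 2437317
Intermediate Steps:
J = 143667 (J = 143558 + 109 = 143667)
2580984 - J = 2580984 - 1*143667 = 2580984 - 143667 = 2437317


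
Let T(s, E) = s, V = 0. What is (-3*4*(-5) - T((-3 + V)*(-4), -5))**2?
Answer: 2304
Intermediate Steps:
(-3*4*(-5) - T((-3 + V)*(-4), -5))**2 = (-3*4*(-5) - (-3 + 0)*(-4))**2 = (-12*(-5) - (-3)*(-4))**2 = (60 - 1*12)**2 = (60 - 12)**2 = 48**2 = 2304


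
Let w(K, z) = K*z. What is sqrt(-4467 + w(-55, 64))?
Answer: 7*I*sqrt(163) ≈ 89.37*I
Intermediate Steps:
sqrt(-4467 + w(-55, 64)) = sqrt(-4467 - 55*64) = sqrt(-4467 - 3520) = sqrt(-7987) = 7*I*sqrt(163)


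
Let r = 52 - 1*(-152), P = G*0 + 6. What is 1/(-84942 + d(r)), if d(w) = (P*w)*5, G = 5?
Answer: -1/78822 ≈ -1.2687e-5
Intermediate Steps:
P = 6 (P = 5*0 + 6 = 0 + 6 = 6)
r = 204 (r = 52 + 152 = 204)
d(w) = 30*w (d(w) = (6*w)*5 = 30*w)
1/(-84942 + d(r)) = 1/(-84942 + 30*204) = 1/(-84942 + 6120) = 1/(-78822) = -1/78822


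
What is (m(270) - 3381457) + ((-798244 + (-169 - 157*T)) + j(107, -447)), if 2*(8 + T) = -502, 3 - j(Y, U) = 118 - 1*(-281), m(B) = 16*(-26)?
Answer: -4140019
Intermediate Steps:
m(B) = -416
j(Y, U) = -396 (j(Y, U) = 3 - (118 - 1*(-281)) = 3 - (118 + 281) = 3 - 1*399 = 3 - 399 = -396)
T = -259 (T = -8 + (1/2)*(-502) = -8 - 251 = -259)
(m(270) - 3381457) + ((-798244 + (-169 - 157*T)) + j(107, -447)) = (-416 - 3381457) + ((-798244 + (-169 - 157*(-259))) - 396) = -3381873 + ((-798244 + (-169 + 40663)) - 396) = -3381873 + ((-798244 + 40494) - 396) = -3381873 + (-757750 - 396) = -3381873 - 758146 = -4140019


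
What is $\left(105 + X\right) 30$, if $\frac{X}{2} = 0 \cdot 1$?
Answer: $3150$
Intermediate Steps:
$X = 0$ ($X = 2 \cdot 0 \cdot 1 = 2 \cdot 0 = 0$)
$\left(105 + X\right) 30 = \left(105 + 0\right) 30 = 105 \cdot 30 = 3150$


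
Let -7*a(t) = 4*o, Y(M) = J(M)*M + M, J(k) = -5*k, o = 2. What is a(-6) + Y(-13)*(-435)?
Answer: 2612602/7 ≈ 3.7323e+5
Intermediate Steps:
Y(M) = M - 5*M² (Y(M) = (-5*M)*M + M = -5*M² + M = M - 5*M²)
a(t) = -8/7 (a(t) = -4*2/7 = -⅐*8 = -8/7)
a(-6) + Y(-13)*(-435) = -8/7 - 13*(1 - 5*(-13))*(-435) = -8/7 - 13*(1 + 65)*(-435) = -8/7 - 13*66*(-435) = -8/7 - 858*(-435) = -8/7 + 373230 = 2612602/7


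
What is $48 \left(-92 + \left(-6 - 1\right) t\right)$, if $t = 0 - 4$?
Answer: $-3072$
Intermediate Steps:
$t = -4$ ($t = 0 - 4 = -4$)
$48 \left(-92 + \left(-6 - 1\right) t\right) = 48 \left(-92 + \left(-6 - 1\right) \left(-4\right)\right) = 48 \left(-92 - -28\right) = 48 \left(-92 + 28\right) = 48 \left(-64\right) = -3072$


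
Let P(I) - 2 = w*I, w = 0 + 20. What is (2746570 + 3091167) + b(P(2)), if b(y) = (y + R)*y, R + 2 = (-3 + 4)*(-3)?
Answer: 5839291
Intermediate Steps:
R = -5 (R = -2 + (-3 + 4)*(-3) = -2 + 1*(-3) = -2 - 3 = -5)
w = 20
P(I) = 2 + 20*I
b(y) = y*(-5 + y) (b(y) = (y - 5)*y = (-5 + y)*y = y*(-5 + y))
(2746570 + 3091167) + b(P(2)) = (2746570 + 3091167) + (2 + 20*2)*(-5 + (2 + 20*2)) = 5837737 + (2 + 40)*(-5 + (2 + 40)) = 5837737 + 42*(-5 + 42) = 5837737 + 42*37 = 5837737 + 1554 = 5839291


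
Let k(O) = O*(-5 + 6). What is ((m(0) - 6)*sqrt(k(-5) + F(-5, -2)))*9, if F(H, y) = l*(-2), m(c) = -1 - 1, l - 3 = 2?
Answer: -72*I*sqrt(15) ≈ -278.85*I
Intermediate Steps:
l = 5 (l = 3 + 2 = 5)
m(c) = -2
k(O) = O (k(O) = O*1 = O)
F(H, y) = -10 (F(H, y) = 5*(-2) = -10)
((m(0) - 6)*sqrt(k(-5) + F(-5, -2)))*9 = ((-2 - 6)*sqrt(-5 - 10))*9 = -8*I*sqrt(15)*9 = -72*I*sqrt(15)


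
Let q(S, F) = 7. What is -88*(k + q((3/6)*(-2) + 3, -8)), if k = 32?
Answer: -3432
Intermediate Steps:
-88*(k + q((3/6)*(-2) + 3, -8)) = -88*(32 + 7) = -88*39 = -3432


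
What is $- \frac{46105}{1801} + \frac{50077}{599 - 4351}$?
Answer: $- \frac{263174637}{6757352} \approx -38.946$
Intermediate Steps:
$- \frac{46105}{1801} + \frac{50077}{599 - 4351} = \left(-46105\right) \frac{1}{1801} + \frac{50077}{599 - 4351} = - \frac{46105}{1801} + \frac{50077}{-3752} = - \frac{46105}{1801} + 50077 \left(- \frac{1}{3752}\right) = - \frac{46105}{1801} - \frac{50077}{3752} = - \frac{263174637}{6757352}$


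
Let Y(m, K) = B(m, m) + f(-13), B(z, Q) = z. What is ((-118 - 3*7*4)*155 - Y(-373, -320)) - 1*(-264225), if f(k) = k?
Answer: 233301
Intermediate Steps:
Y(m, K) = -13 + m (Y(m, K) = m - 13 = -13 + m)
((-118 - 3*7*4)*155 - Y(-373, -320)) - 1*(-264225) = ((-118 - 3*7*4)*155 - (-13 - 373)) - 1*(-264225) = ((-118 - 21*4)*155 - 1*(-386)) + 264225 = ((-118 - 84)*155 + 386) + 264225 = (-202*155 + 386) + 264225 = (-31310 + 386) + 264225 = -30924 + 264225 = 233301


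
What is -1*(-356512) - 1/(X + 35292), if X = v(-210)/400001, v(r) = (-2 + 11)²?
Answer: 5032821212098975/14116835373 ≈ 3.5651e+5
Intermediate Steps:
v(r) = 81 (v(r) = 9² = 81)
X = 81/400001 ≈ 0.00020250
-1*(-356512) - 1/(X + 35292) = -1*(-356512) - 1/(81/400001 + 35292) = 356512 - 1/14116835373/400001 = 356512 - 1*400001/14116835373 = 356512 - 400001/14116835373 = 5032821212098975/14116835373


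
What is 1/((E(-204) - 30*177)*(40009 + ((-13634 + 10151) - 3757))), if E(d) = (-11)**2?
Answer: -1/170038341 ≈ -5.8810e-9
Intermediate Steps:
E(d) = 121
1/((E(-204) - 30*177)*(40009 + ((-13634 + 10151) - 3757))) = 1/((121 - 30*177)*(40009 + ((-13634 + 10151) - 3757))) = 1/((121 - 5310)*(40009 + (-3483 - 3757))) = 1/(-5189*(40009 - 7240)) = 1/(-5189*32769) = 1/(-170038341) = -1/170038341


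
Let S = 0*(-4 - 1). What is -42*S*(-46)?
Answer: 0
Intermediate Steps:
S = 0 (S = 0*(-5) = 0)
-42*S*(-46) = -42*0*(-46) = 0*(-46) = 0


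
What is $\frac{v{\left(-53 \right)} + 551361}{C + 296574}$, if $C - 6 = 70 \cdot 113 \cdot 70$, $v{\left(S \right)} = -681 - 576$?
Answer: $\frac{68763}{106285} \approx 0.64697$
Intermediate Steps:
$v{\left(S \right)} = -1257$
$C = 553706$ ($C = 6 + 70 \cdot 113 \cdot 70 = 6 + 7910 \cdot 70 = 6 + 553700 = 553706$)
$\frac{v{\left(-53 \right)} + 551361}{C + 296574} = \frac{-1257 + 551361}{553706 + 296574} = \frac{550104}{850280} = 550104 \cdot \frac{1}{850280} = \frac{68763}{106285}$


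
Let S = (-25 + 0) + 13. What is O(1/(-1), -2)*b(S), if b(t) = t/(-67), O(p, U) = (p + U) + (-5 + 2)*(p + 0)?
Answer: 0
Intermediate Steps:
O(p, U) = U - 2*p (O(p, U) = (U + p) - 3*p = U - 2*p)
S = -12 (S = -25 + 13 = -12)
b(t) = -t/67 (b(t) = t*(-1/67) = -t/67)
O(1/(-1), -2)*b(S) = (-2 - 2/(-1))*(-1/67*(-12)) = (-2 - 2*(-1))*(12/67) = (-2 + 2)*(12/67) = 0*(12/67) = 0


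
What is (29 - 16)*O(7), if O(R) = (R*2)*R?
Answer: 1274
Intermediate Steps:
O(R) = 2*R**2 (O(R) = (2*R)*R = 2*R**2)
(29 - 16)*O(7) = (29 - 16)*(2*7**2) = 13*(2*49) = 13*98 = 1274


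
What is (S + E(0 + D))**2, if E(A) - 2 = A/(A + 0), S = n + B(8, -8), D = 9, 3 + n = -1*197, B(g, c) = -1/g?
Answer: 2486929/64 ≈ 38858.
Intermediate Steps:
n = -200 (n = -3 - 1*197 = -3 - 197 = -200)
S = -1601/8 (S = -200 - 1/8 = -1601/8 ≈ -200.13)
E(A) = 3 (E(A) = 2 + A/(A + 0) = 2 + A/A = 2 + 1 = 3)
(S + E(0 + D))**2 = (-1601/8 + 3)**2 = (-1577/8)**2 = 2486929/64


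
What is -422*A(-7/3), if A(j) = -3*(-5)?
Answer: -6330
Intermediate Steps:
A(j) = 15
-422*A(-7/3) = -422*15 = -6330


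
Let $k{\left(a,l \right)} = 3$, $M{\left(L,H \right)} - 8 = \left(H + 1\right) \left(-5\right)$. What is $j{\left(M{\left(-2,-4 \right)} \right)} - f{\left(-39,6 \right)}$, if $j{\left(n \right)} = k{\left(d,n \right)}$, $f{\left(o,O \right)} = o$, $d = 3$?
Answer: $42$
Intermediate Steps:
$M{\left(L,H \right)} = 3 - 5 H$ ($M{\left(L,H \right)} = 8 + \left(H + 1\right) \left(-5\right) = 8 + \left(1 + H\right) \left(-5\right) = 8 - \left(5 + 5 H\right) = 3 - 5 H$)
$j{\left(n \right)} = 3$
$j{\left(M{\left(-2,-4 \right)} \right)} - f{\left(-39,6 \right)} = 3 - -39 = 3 + 39 = 42$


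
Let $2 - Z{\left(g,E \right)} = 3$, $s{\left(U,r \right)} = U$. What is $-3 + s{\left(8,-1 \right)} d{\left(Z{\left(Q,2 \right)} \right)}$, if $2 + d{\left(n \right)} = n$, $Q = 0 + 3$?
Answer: $-27$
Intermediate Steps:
$Q = 3$
$Z{\left(g,E \right)} = -1$ ($Z{\left(g,E \right)} = 2 - 3 = -1$)
$d{\left(n \right)} = -2 + n$
$-3 + s{\left(8,-1 \right)} d{\left(Z{\left(Q,2 \right)} \right)} = -3 + 8 \left(-2 - 1\right) = -3 + 8 \left(-3\right) = -3 - 24 = -27$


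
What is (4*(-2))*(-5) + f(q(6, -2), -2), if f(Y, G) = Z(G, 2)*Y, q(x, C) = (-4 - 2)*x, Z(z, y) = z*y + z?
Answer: 256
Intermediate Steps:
Z(z, y) = z + y*z (Z(z, y) = y*z + z = z + y*z)
q(x, C) = -6*x
f(Y, G) = 3*G*Y (f(Y, G) = (G*(1 + 2))*Y = (G*3)*Y = (3*G)*Y = 3*G*Y)
(4*(-2))*(-5) + f(q(6, -2), -2) = (4*(-2))*(-5) + 3*(-2)*(-6*6) = -8*(-5) + 3*(-2)*(-36) = 40 + 216 = 256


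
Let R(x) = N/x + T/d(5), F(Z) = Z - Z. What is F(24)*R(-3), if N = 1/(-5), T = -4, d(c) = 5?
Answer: 0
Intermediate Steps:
F(Z) = 0
N = -1/5 ≈ -0.20000
R(x) = -4/5 - 1/(5*x) (R(x) = -1/(5*x) - 4/5 = -4/5 - 1/(5*x))
F(24)*R(-3) = 0*((1/5)*(-1 - 4*(-3))/(-3)) = 0*((1/5)*(-1/3)*(-1 + 12)) = 0*((1/5)*(-1/3)*11) = 0*(-11/15) = 0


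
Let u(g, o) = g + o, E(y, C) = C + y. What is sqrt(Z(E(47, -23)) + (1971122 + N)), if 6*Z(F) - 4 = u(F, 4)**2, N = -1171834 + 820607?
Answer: sqrt(14580237)/3 ≈ 1272.8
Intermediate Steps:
N = -351227
Z(F) = 2/3 + (4 + F)**2/6 (Z(F) = 2/3 + (F + 4)**2/6 = 2/3 + (4 + F)**2/6)
sqrt(Z(E(47, -23)) + (1971122 + N)) = sqrt((2/3 + (4 + (-23 + 47))**2/6) + (1971122 - 351227)) = sqrt((2/3 + (4 + 24)**2/6) + 1619895) = sqrt((2/3 + (1/6)*28**2) + 1619895) = sqrt((2/3 + (1/6)*784) + 1619895) = sqrt((2/3 + 392/3) + 1619895) = sqrt(394/3 + 1619895) = sqrt(4860079/3) = sqrt(14580237)/3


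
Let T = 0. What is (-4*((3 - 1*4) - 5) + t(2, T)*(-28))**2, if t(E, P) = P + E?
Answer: 1024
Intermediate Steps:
t(E, P) = E + P
(-4*((3 - 1*4) - 5) + t(2, T)*(-28))**2 = (-4*((3 - 1*4) - 5) + (2 + 0)*(-28))**2 = (-4*((3 - 4) - 5) + 2*(-28))**2 = (-4*(-1 - 5) - 56)**2 = (-4*(-6) - 56)**2 = (24 - 56)**2 = (-32)**2 = 1024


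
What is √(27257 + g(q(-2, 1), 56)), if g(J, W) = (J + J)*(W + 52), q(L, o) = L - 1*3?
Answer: √26177 ≈ 161.79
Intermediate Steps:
q(L, o) = -3 + L (q(L, o) = L - 3 = -3 + L)
g(J, W) = 2*J*(52 + W) (g(J, W) = (2*J)*(52 + W) = 2*J*(52 + W))
√(27257 + g(q(-2, 1), 56)) = √(27257 + 2*(-3 - 2)*(52 + 56)) = √(27257 + 2*(-5)*108) = √(27257 - 1080) = √26177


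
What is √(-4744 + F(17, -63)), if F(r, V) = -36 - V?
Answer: I*√4717 ≈ 68.68*I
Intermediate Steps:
√(-4744 + F(17, -63)) = √(-4744 + (-36 - 1*(-63))) = √(-4744 + (-36 + 63)) = √(-4744 + 27) = √(-4717) = I*√4717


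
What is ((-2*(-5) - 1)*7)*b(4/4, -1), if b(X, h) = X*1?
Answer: 63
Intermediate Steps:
b(X, h) = X
((-2*(-5) - 1)*7)*b(4/4, -1) = ((-2*(-5) - 1)*7)*(4/4) = ((10 - 1)*7)*(4*(¼)) = (9*7)*1 = 63*1 = 63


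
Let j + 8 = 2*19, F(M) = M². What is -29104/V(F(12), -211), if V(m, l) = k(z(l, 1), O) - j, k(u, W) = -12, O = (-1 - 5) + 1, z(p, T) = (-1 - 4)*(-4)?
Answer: 14552/21 ≈ 692.95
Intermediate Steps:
z(p, T) = 20 (z(p, T) = -5*(-4) = 20)
O = -5 (O = -6 + 1 = -5)
j = 30 (j = -8 + 2*19 = -8 + 38 = 30)
V(m, l) = -42 (V(m, l) = -12 - 1*30 = -12 - 30 = -42)
-29104/V(F(12), -211) = -29104/(-42) = -29104*(-1/42) = 14552/21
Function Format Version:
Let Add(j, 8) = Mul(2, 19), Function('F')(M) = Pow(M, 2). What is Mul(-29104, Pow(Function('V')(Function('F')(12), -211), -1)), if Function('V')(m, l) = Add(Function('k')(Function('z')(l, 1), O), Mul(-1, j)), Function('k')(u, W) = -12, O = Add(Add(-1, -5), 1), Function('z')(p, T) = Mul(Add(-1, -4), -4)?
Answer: Rational(14552, 21) ≈ 692.95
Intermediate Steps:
Function('z')(p, T) = 20 (Function('z')(p, T) = Mul(-5, -4) = 20)
O = -5 (O = Add(-6, 1) = -5)
j = 30 (j = Add(-8, Mul(2, 19)) = Add(-8, 38) = 30)
Function('V')(m, l) = -42 (Function('V')(m, l) = Add(-12, Mul(-1, 30)) = Add(-12, -30) = -42)
Mul(-29104, Pow(Function('V')(Function('F')(12), -211), -1)) = Mul(-29104, Pow(-42, -1)) = Mul(-29104, Rational(-1, 42)) = Rational(14552, 21)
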